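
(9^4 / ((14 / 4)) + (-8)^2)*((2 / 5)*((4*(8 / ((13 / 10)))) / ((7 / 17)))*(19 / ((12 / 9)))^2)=5996094480 / 637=9413021.16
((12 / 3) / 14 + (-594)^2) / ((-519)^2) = 2469854 / 1885527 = 1.31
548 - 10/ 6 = 1639/ 3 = 546.33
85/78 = 1.09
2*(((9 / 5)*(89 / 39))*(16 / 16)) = 534 / 65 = 8.22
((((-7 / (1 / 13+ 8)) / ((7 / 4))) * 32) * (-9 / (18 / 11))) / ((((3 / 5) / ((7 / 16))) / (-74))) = -42328 / 9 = -4703.11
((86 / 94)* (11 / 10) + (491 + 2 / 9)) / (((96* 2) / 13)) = 27067651 / 812160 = 33.33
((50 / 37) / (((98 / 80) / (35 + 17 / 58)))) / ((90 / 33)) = 14.28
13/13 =1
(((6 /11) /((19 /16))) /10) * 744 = 34.17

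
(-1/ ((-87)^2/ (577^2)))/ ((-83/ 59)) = 19642811/ 628227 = 31.27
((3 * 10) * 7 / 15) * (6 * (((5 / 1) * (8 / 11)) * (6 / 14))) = 1440 / 11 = 130.91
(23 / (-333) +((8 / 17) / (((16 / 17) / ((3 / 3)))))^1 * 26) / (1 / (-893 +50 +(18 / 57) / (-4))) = -22991887 / 2109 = -10901.80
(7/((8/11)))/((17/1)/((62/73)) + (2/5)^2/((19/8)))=103075/215076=0.48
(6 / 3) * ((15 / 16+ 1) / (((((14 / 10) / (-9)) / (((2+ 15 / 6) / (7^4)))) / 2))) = -12555 / 134456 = -0.09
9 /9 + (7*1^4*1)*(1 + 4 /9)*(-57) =-1726 /3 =-575.33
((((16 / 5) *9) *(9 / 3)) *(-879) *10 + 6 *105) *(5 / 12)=-632355 / 2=-316177.50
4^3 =64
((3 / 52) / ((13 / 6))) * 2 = 9 / 169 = 0.05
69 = 69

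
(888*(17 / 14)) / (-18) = -1258 / 21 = -59.90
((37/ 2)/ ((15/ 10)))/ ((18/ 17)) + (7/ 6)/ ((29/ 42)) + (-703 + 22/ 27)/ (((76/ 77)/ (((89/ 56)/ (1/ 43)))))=-2571004891/ 52896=-48604.90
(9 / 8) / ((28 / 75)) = 675 / 224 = 3.01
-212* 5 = -1060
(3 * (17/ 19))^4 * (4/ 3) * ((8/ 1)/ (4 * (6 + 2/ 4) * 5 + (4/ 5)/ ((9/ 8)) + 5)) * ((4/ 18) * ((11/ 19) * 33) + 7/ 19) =284679658080/ 15121536593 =18.83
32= 32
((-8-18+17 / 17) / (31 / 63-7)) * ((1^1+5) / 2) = 945 / 82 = 11.52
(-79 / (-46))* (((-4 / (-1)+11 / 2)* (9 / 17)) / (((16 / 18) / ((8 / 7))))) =121581 / 10948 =11.11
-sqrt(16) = -4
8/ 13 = 0.62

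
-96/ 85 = -1.13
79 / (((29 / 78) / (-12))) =-73944 / 29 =-2549.79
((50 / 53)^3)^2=15625000000 / 22164361129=0.70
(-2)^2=4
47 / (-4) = -47 / 4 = -11.75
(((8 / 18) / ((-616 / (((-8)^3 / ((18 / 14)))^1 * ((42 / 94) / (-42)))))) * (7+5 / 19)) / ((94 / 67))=-197248 / 12465387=-0.02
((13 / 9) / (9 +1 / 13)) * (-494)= -41743 / 531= -78.61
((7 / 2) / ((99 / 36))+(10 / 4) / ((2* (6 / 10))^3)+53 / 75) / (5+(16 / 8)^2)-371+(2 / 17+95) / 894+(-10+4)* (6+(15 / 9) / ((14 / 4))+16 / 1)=-9580798186063 / 18957985200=-505.37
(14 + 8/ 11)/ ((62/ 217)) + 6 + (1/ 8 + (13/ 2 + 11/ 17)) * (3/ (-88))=685737/ 11968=57.30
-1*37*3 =-111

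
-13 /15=-0.87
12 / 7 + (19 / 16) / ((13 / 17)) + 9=12.27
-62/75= -0.83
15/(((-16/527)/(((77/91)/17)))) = -5115/208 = -24.59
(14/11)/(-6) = -7/33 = -0.21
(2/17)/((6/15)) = 5/17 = 0.29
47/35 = 1.34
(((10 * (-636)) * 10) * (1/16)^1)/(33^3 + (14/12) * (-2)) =-11925/107804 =-0.11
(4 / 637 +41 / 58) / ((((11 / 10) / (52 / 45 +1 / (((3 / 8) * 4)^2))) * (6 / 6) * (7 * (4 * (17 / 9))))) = 474282 / 24181157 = 0.02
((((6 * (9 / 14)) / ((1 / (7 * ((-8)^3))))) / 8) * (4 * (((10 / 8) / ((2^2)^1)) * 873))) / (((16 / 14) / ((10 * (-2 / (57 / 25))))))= 274995000 / 19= 14473421.05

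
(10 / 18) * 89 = 49.44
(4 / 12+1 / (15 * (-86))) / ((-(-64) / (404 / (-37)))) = -0.06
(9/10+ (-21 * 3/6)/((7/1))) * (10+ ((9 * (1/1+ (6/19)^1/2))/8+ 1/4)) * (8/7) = -5268/665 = -7.92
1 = 1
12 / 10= 1.20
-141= -141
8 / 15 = 0.53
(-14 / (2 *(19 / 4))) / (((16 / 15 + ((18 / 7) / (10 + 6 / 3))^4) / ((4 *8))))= -516311040 / 11701549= -44.12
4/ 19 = 0.21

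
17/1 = 17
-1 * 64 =-64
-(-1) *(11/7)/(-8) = -11/56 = -0.20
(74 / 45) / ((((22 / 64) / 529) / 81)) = 11274048 / 55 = 204982.69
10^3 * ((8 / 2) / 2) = 2000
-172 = -172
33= 33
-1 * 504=-504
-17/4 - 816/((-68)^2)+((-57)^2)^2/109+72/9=717834555/7412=96847.62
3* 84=252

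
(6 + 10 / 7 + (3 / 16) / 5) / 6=4181 / 3360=1.24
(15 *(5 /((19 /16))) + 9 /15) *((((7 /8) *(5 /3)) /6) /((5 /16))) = 4711 /95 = 49.59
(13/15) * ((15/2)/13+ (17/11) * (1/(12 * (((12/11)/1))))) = 1301/2160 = 0.60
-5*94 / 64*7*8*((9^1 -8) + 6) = -11515 / 4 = -2878.75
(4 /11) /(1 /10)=40 /11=3.64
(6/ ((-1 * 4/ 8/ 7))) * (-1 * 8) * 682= 458304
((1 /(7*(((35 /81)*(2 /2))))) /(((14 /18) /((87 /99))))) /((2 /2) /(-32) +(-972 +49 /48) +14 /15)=-676512 /1756848401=-0.00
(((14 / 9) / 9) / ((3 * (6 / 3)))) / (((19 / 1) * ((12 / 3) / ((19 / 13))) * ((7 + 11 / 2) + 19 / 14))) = 49 / 1225692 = 0.00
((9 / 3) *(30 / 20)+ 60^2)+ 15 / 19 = 3605.29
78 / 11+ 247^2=671177 / 11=61016.09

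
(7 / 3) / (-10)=-7 / 30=-0.23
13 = 13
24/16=3/2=1.50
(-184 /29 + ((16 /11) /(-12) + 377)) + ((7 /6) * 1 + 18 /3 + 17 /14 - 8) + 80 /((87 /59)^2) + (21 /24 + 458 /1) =4040442467 /4662504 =866.58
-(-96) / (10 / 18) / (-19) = -864 / 95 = -9.09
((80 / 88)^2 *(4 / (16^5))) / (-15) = -5 / 23789568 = -0.00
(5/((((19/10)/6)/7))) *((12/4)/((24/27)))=14175/38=373.03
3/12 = 0.25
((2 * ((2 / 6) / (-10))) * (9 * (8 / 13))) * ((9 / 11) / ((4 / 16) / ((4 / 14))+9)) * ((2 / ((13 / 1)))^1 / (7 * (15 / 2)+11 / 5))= -6912 / 80332967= -0.00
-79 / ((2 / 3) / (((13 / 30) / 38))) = -1027 / 760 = -1.35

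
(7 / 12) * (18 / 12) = 7 / 8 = 0.88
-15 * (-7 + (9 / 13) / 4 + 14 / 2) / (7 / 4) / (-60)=9 / 364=0.02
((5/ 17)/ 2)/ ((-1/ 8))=-20/ 17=-1.18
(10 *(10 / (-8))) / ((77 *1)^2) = -25 / 11858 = -0.00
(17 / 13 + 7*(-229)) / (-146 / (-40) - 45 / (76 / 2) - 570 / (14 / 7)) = 7912360 / 1395719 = 5.67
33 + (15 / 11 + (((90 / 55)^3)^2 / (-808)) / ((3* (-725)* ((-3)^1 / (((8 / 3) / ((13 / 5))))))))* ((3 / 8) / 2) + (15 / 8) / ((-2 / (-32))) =341356642592319 / 5396458255760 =63.26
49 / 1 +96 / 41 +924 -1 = 39948 / 41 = 974.34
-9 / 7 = -1.29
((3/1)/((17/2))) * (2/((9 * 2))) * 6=4/17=0.24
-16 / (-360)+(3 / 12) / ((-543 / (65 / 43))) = 61289 / 1400940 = 0.04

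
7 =7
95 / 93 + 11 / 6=177 / 62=2.85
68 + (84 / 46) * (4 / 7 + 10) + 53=140.30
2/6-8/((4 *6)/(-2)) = 1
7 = 7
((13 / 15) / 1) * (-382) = -4966 / 15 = -331.07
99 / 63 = 1.57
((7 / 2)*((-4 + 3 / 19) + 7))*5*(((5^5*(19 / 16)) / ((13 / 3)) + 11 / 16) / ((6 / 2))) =7799225 / 494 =15787.90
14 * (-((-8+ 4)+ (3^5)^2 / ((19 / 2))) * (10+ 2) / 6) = -3304616 / 19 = -173927.16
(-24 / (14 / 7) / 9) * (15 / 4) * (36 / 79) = -180 / 79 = -2.28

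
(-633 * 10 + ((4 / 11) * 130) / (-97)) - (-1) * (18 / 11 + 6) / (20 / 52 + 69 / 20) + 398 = -6308855628 / 1063799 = -5930.50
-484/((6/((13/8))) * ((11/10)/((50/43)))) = -17875/129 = -138.57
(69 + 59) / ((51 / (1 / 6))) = 64 / 153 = 0.42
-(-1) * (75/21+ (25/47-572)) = -186838/329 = -567.90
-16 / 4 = -4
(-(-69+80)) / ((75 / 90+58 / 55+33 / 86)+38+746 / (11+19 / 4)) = -1638945 / 13057427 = -0.13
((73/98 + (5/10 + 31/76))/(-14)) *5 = -30775/52136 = -0.59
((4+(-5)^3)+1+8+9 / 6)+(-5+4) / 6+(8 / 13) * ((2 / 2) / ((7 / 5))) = -30092 / 273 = -110.23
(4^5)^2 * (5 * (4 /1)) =20971520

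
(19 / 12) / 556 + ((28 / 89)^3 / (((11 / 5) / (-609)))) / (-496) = 32441375431 / 1603911630288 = 0.02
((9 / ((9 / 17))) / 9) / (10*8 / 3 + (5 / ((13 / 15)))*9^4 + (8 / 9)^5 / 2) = 1449981 / 29077219987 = 0.00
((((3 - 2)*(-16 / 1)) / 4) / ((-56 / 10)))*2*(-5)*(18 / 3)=-42.86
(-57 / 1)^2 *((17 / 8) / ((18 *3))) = 6137 / 48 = 127.85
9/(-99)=-1/11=-0.09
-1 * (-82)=82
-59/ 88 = -0.67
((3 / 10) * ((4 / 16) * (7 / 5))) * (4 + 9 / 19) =357 / 760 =0.47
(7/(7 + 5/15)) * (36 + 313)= 7329/22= 333.14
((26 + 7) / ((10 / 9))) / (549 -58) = 297 / 4910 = 0.06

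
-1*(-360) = 360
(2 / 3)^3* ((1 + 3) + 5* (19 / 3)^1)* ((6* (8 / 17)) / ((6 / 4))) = 27392 / 1377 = 19.89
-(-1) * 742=742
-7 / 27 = -0.26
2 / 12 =1 / 6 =0.17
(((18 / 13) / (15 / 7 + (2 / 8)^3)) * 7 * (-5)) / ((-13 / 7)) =1975680 / 163423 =12.09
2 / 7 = 0.29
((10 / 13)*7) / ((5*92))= 7 / 598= 0.01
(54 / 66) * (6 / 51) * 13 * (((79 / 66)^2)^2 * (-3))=-506351053 / 65708808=-7.71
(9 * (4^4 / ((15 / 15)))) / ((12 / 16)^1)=3072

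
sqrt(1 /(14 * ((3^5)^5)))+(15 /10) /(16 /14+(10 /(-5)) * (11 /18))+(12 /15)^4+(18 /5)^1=-18613 /1250+sqrt(42) /22320522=-14.89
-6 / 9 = -2 / 3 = -0.67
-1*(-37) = 37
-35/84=-5/12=-0.42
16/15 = 1.07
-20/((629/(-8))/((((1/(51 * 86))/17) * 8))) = 640/23449749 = 0.00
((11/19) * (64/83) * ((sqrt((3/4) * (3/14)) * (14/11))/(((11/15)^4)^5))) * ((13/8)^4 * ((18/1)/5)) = 51285235032614650726318359375 * sqrt(14)/67899311488553416608638528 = 2826.12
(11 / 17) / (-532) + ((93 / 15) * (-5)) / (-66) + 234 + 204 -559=-35972873 / 298452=-120.53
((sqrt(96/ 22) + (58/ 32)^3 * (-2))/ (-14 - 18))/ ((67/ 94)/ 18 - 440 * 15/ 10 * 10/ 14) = -72215829/ 91474018304 + 2961 * sqrt(33)/ 122828882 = -0.00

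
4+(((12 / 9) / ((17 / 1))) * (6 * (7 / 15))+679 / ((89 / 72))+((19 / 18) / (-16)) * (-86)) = 609166397 / 1089360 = 559.20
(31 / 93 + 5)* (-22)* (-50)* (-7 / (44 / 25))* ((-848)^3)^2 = -26029939191426580480000 / 3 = -8676646397142193493333.33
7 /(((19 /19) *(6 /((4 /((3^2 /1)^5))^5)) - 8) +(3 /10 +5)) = 17920 /10768469815377788831546823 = 0.00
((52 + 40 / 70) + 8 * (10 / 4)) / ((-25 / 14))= -1016 / 25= -40.64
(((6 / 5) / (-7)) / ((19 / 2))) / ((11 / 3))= -36 / 7315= -0.00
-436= -436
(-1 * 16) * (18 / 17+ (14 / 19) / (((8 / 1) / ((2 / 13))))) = -72088 / 4199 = -17.17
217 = 217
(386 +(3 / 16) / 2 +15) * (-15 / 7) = -192525 / 224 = -859.49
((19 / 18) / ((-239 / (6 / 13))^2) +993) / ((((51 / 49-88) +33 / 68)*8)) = -7985033787535 / 5562915827638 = -1.44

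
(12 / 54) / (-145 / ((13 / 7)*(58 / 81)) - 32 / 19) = -988 / 492273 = -0.00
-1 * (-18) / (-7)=-18 / 7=-2.57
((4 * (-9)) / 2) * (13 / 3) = -78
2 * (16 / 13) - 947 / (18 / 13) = -159467 / 234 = -681.48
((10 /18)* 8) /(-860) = -2 /387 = -0.01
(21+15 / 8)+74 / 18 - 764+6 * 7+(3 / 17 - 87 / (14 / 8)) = -6379319 / 8568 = -744.55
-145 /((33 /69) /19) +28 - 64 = -63761 /11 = -5796.45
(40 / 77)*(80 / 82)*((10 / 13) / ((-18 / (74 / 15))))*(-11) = 118400 / 100737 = 1.18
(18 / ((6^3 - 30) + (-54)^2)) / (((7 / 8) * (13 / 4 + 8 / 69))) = 6624 / 3362051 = 0.00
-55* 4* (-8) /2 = 880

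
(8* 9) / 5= 72 / 5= 14.40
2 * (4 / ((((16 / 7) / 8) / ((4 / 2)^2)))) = 112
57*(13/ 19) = 39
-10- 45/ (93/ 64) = -1270/ 31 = -40.97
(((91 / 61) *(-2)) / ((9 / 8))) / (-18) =728 / 4941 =0.15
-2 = -2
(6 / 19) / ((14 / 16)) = 48 / 133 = 0.36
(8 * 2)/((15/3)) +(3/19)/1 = 319/95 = 3.36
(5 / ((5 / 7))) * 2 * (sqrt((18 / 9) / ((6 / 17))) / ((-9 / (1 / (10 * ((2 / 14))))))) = -49 * sqrt(51) / 135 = -2.59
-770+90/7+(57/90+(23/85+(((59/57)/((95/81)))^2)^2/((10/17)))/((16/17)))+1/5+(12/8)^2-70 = -29341144293948458381/35665482386100000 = -822.68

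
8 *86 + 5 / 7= 4821 / 7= 688.71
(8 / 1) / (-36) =-2 / 9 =-0.22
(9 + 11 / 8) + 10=163 / 8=20.38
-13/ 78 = -1/ 6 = -0.17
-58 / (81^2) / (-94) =29 / 308367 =0.00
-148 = -148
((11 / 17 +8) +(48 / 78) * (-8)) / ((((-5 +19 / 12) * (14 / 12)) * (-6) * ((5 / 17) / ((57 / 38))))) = 14814 / 18655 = 0.79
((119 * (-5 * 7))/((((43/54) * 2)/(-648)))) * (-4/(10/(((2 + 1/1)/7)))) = -12492144/43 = -290514.98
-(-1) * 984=984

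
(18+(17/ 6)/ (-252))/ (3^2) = 27199/ 13608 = 2.00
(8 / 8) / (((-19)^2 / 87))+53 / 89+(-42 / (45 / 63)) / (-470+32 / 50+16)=58640369 / 60691681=0.97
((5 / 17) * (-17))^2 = 25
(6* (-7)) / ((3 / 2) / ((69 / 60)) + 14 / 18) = -8694 / 431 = -20.17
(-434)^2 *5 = 941780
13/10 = 1.30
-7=-7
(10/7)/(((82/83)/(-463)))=-192145/287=-669.49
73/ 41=1.78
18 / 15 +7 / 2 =47 / 10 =4.70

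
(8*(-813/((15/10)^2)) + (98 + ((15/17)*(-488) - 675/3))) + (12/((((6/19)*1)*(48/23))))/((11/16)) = -3421.77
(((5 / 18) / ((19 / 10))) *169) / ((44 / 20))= 21125 / 1881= 11.23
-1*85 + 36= -49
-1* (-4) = 4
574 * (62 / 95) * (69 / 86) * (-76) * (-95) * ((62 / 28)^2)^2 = 52167790.88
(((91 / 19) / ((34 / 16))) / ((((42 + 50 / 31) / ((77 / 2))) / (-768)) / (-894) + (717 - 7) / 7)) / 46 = 37284863616 / 77183034528781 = 0.00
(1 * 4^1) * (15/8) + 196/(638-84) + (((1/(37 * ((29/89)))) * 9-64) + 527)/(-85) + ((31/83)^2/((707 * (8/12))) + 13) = 378944184000685/24609569181911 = 15.40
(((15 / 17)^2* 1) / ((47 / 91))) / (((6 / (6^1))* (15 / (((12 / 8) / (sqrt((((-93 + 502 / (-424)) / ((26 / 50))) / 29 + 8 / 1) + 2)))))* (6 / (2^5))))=4368* sqrt(5995598765) / 815156579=0.41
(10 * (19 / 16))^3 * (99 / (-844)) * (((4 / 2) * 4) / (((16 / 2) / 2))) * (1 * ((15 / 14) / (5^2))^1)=-50928075 / 3024896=-16.84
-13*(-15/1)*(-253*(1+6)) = -345345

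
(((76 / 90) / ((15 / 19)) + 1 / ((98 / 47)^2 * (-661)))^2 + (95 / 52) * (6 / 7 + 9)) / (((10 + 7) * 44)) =415595284265271560267 / 16231813063136503560000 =0.03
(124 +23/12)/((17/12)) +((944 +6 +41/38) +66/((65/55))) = 9202591/8398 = 1095.81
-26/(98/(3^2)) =-117/49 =-2.39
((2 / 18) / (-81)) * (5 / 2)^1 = -5 / 1458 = -0.00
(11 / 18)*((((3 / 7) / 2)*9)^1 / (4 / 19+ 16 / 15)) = 9405 / 10192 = 0.92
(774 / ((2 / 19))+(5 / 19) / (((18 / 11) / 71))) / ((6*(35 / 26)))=911.79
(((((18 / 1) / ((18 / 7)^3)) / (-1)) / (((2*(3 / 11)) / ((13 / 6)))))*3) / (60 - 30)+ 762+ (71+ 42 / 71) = 6899855921 / 8281440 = 833.17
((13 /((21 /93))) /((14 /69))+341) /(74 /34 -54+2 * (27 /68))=-208165 /17003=-12.24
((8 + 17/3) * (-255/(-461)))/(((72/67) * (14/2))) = 1.00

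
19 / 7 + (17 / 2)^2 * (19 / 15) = 39577 / 420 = 94.23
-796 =-796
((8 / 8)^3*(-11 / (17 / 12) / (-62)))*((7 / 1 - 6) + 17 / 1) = 1188 / 527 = 2.25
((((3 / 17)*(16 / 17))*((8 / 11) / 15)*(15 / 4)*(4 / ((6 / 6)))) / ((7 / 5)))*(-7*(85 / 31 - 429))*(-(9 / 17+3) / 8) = -190281600 / 1675333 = -113.58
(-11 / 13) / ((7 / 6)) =-66 / 91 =-0.73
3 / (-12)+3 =11 / 4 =2.75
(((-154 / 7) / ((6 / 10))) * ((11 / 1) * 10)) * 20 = -242000 / 3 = -80666.67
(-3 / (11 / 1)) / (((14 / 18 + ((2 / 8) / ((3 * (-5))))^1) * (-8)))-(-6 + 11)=-14935 / 3014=-4.96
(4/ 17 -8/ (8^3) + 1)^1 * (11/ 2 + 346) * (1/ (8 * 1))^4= 0.10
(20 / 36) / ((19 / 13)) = 65 / 171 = 0.38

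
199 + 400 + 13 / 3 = 1810 / 3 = 603.33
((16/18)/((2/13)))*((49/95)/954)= 1274/407835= 0.00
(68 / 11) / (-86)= -34 / 473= -0.07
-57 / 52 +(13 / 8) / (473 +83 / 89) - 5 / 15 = -6255719 / 4386720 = -1.43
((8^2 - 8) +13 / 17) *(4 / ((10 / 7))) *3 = 8106 / 17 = 476.82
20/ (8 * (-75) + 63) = -20/ 537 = -0.04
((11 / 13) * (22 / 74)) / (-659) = -121 / 316979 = -0.00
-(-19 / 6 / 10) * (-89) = -1691 / 60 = -28.18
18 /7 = 2.57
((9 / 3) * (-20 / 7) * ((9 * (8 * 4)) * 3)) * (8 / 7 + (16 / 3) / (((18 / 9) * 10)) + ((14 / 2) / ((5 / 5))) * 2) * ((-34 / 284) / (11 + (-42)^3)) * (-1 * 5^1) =237651840 / 257713883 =0.92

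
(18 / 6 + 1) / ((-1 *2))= -2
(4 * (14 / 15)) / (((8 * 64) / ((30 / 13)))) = 7 / 416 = 0.02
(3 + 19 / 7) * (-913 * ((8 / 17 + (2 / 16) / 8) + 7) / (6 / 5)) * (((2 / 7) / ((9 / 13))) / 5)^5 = -122714564258 / 984166238475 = -0.12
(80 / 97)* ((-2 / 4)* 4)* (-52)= 85.77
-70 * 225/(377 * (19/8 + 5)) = -126000/22243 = -5.66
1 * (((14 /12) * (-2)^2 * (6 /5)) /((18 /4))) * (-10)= -112 /9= -12.44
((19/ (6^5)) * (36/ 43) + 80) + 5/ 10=747703/ 9288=80.50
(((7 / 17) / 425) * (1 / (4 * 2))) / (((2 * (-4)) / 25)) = -7 / 18496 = -0.00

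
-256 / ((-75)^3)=0.00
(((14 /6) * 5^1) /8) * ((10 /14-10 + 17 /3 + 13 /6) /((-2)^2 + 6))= -61 /288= -0.21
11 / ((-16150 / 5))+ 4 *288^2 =1071636469 / 3230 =331776.00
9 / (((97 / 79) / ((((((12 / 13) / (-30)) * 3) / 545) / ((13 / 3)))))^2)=18198756 / 1995491540355625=0.00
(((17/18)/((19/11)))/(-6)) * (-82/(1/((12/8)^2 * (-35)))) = -268345/456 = -588.48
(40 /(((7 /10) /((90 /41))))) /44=9000 /3157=2.85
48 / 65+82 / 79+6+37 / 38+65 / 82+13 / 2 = 128347721 / 8000330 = 16.04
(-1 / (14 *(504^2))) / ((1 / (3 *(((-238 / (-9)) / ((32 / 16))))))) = -17 / 1524096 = -0.00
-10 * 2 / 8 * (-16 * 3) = 120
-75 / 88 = -0.85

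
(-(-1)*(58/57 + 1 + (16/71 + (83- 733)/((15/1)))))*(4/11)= -221724/14839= -14.94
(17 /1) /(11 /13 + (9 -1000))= -221 /12872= -0.02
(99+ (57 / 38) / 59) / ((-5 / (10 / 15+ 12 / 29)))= -36613 / 1711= -21.40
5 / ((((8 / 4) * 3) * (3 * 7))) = 0.04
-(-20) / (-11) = -1.82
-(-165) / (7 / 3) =495 / 7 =70.71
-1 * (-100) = 100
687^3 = 324242703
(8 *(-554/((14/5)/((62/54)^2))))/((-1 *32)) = 1330985/20412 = 65.21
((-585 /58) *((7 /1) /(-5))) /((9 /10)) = 455 /29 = 15.69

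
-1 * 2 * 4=-8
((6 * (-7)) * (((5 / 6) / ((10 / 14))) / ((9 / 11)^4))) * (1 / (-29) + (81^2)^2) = -895581046193372 / 190269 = -4706920445.23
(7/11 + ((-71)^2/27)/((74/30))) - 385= -1130669/3663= -308.67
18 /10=1.80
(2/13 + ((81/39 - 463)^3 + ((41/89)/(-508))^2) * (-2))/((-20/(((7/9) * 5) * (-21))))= 799705691.94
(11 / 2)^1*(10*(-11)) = -605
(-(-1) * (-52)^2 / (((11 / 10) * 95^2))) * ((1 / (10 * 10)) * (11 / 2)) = 676 / 45125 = 0.01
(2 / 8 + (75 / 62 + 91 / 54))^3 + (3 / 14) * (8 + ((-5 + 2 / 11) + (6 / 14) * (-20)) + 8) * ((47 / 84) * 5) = 4625588700682837 / 141593446564416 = 32.67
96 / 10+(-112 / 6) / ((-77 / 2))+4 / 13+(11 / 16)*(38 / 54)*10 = 2352199 / 154440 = 15.23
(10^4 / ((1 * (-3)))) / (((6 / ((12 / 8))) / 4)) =-10000 / 3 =-3333.33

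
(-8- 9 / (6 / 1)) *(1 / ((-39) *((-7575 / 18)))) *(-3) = 57 / 32825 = 0.00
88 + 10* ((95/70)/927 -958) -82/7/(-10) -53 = -309649043/32445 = -9543.81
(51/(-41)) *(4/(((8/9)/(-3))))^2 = -37179/164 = -226.70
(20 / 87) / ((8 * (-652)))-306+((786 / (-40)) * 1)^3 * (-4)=852086045467 / 28362000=30043.23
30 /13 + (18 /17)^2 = 12882 /3757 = 3.43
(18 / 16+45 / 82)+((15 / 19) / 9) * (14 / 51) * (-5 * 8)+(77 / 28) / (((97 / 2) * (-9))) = 21712993 / 30829704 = 0.70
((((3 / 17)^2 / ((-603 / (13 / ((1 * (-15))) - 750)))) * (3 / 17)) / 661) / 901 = 11263 / 980207049655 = 0.00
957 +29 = 986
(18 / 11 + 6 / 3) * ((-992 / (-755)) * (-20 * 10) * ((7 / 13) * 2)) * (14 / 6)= -155545600 / 64779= -2401.17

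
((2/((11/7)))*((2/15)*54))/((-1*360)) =-7/275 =-0.03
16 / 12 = 4 / 3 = 1.33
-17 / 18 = -0.94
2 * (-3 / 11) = -6 / 11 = -0.55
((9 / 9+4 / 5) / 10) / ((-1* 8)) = -9 / 400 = -0.02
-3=-3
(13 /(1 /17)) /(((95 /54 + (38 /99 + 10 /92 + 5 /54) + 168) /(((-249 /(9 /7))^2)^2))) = 12742285164154546 /6981735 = 1825088629.71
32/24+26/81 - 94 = -92.35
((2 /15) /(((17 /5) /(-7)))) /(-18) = 7 /459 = 0.02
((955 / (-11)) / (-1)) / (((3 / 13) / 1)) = 12415 / 33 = 376.21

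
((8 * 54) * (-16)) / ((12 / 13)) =-7488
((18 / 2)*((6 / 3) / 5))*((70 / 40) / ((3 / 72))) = 756 / 5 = 151.20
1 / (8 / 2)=1 / 4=0.25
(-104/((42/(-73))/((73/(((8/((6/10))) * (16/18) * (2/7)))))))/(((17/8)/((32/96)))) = 207831/340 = 611.27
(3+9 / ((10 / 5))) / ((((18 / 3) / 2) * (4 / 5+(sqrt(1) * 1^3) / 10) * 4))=25 / 36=0.69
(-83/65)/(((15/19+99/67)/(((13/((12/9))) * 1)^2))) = -316977/5920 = -53.54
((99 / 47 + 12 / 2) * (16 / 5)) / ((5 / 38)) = 231648 / 1175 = 197.15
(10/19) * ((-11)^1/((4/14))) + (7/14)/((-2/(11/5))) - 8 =-10949/380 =-28.81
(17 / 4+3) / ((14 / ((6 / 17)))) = 87 / 476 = 0.18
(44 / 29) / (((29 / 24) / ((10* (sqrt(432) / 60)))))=2112* sqrt(3) / 841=4.35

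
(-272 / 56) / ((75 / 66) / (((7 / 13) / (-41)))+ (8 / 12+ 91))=-2244 / 2375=-0.94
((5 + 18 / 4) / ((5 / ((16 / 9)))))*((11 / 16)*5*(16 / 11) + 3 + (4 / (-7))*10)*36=9728 / 35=277.94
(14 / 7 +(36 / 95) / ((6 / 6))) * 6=1356 / 95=14.27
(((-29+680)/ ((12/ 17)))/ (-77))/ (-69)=527/ 3036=0.17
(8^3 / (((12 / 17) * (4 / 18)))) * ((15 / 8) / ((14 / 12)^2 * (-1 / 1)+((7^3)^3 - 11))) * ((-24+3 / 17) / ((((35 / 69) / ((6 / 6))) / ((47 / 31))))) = -3404371680 / 315242281319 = -0.01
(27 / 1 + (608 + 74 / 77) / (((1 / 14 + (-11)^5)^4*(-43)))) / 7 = 36673087179399140877382683979 / 9507837416881258745995516119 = 3.86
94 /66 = 47 /33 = 1.42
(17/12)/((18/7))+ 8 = 1847/216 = 8.55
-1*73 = -73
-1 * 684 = -684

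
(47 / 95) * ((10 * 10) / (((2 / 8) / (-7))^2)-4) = 38785.39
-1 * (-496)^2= -246016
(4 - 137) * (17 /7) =-323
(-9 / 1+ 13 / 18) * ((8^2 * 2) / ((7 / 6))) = -19072 / 21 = -908.19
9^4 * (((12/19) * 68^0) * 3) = 236196/19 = 12431.37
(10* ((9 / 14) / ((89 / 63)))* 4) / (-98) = -810 / 4361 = -0.19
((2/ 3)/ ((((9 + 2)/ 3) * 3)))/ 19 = 2/ 627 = 0.00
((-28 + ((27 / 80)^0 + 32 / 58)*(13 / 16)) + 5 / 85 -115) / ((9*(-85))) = 24835 / 134096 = 0.19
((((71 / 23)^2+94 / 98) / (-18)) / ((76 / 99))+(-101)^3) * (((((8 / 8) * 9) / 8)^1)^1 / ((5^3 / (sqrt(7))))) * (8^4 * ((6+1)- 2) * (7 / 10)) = -1169101638196992 * sqrt(7) / 8794625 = -351709389.77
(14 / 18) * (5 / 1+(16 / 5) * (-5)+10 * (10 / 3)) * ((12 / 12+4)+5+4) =6566 / 27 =243.19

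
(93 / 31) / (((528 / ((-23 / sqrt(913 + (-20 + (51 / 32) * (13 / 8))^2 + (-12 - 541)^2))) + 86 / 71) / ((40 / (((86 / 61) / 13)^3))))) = -7.40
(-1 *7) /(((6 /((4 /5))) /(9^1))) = -42 /5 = -8.40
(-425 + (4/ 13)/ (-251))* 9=-12481011/ 3263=-3825.01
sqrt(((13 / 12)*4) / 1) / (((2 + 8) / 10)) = sqrt(39) / 3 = 2.08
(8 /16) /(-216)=-1 /432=-0.00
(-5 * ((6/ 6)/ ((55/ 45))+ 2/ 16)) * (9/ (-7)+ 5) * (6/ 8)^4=-436995/ 78848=-5.54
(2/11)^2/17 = 4/2057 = 0.00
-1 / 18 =-0.06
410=410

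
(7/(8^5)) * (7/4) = 49/131072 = 0.00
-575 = -575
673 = 673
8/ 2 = 4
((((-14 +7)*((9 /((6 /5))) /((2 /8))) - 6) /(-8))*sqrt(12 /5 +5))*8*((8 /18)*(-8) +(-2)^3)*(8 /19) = -19968*sqrt(185) /95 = -2858.89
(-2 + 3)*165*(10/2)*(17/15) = 935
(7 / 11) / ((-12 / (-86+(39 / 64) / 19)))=731759 / 160512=4.56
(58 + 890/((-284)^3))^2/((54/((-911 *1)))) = -44666438147986519439/787048144410624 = -56751.85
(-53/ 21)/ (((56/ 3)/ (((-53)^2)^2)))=-1066825.24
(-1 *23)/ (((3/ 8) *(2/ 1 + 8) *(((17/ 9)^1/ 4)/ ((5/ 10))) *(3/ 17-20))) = 552/ 1685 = 0.33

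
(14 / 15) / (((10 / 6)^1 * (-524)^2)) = 0.00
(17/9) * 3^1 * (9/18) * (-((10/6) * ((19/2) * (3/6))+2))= -28.10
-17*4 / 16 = -17 / 4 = -4.25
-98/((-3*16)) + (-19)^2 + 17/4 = 8815/24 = 367.29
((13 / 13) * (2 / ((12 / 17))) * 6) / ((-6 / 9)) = -51 / 2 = -25.50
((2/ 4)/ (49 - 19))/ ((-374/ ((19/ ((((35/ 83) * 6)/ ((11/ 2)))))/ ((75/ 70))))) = -1577/ 918000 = -0.00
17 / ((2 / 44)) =374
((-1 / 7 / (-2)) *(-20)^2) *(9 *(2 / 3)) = 1200 / 7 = 171.43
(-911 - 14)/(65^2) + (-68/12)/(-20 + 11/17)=12322/166803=0.07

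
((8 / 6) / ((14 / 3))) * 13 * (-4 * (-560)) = 8320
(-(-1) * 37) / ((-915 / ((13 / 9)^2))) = -6253 / 74115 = -0.08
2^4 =16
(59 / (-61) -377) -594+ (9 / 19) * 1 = -1125961 / 1159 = -971.49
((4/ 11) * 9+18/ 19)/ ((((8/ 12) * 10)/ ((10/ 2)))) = 1323/ 418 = 3.17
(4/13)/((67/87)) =348/871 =0.40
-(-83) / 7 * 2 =166 / 7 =23.71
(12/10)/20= 3/50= 0.06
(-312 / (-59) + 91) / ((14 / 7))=5681 / 118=48.14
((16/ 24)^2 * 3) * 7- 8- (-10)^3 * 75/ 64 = 28157/ 24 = 1173.21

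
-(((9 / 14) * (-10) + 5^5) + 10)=-21900 / 7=-3128.57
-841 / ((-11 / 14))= 1070.36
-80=-80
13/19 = 0.68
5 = 5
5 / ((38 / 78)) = 195 / 19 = 10.26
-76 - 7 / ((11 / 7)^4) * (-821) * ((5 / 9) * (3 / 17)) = 12244219 / 746691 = 16.40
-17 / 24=-0.71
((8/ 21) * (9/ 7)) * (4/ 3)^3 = 512/ 441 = 1.16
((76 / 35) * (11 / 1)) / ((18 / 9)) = 418 / 35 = 11.94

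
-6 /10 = -0.60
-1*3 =-3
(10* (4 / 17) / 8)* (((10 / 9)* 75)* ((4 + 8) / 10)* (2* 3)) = 3000 / 17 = 176.47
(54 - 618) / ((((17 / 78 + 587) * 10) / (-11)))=241956 / 229015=1.06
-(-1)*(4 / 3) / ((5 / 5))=4 / 3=1.33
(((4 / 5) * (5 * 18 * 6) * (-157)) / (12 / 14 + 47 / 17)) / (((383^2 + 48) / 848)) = -6844255488 / 63243647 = -108.22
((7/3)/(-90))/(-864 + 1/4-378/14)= 2/68715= 0.00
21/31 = 0.68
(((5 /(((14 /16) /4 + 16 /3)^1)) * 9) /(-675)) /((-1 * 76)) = 8 /50635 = 0.00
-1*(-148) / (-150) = -74 / 75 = -0.99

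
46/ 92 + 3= 7/ 2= 3.50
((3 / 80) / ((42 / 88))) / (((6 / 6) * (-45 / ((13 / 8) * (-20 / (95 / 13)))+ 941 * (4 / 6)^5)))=451737 / 770624120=0.00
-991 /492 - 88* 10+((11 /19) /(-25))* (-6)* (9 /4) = -206053663 /233700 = -881.70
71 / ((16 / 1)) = 71 / 16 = 4.44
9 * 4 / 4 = 9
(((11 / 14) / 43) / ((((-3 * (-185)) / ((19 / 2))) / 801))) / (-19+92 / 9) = -502227 / 17596460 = -0.03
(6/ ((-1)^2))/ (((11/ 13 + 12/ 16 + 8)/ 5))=1560/ 499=3.13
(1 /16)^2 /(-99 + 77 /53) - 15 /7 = -19853171 /9264640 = -2.14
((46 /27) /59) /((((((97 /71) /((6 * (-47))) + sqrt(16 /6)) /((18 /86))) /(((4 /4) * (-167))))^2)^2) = 7735621475340425487429881772311537940990859776 * sqrt(6) /263417806730195566382446004400972913269036875 + 1596798238937921879034390477116822516020135015584 /263417806730195566382446004400972913269036875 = 6133.78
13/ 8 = 1.62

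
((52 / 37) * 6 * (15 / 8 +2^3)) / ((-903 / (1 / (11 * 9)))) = -1027 / 1102563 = -0.00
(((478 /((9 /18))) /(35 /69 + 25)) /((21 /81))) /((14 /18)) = 185.87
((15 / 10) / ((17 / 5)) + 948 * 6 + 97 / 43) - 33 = 8271553 / 1462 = 5657.70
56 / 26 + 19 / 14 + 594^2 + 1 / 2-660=32048381 / 91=352180.01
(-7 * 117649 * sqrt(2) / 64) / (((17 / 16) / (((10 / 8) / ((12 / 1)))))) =-4117715 * sqrt(2) / 3264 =-1784.11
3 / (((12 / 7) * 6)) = 7 / 24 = 0.29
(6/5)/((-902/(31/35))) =-93/78925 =-0.00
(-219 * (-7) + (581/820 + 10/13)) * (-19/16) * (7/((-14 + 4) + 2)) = 2175551889/1364480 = 1594.42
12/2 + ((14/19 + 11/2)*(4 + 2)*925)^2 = 1198161794.43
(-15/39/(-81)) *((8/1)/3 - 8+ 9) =0.02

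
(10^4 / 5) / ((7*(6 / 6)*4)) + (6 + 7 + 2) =605 / 7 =86.43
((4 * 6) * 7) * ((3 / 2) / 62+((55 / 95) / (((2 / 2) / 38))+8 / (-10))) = 552678 / 155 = 3565.66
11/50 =0.22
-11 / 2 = -5.50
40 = 40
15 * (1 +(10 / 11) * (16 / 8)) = 465 / 11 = 42.27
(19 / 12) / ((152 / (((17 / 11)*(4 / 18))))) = 17 / 4752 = 0.00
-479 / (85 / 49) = -23471 / 85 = -276.13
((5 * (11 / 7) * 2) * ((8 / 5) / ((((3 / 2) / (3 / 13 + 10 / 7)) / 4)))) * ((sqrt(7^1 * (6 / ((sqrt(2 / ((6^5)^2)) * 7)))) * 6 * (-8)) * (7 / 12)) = -30615552 * 2^(3 / 4) / 91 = -565813.36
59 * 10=590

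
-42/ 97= -0.43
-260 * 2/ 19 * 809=-420680/ 19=-22141.05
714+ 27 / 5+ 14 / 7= 3607 / 5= 721.40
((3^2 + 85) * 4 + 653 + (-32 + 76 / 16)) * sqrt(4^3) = 8014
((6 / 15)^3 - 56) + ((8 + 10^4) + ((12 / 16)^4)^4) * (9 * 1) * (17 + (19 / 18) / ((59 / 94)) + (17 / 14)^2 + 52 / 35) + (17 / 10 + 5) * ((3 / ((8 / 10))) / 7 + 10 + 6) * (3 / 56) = 1728841344941412831761 / 886910746624000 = 1949284.47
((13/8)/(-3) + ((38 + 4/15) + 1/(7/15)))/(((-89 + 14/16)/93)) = -42.07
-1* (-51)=51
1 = 1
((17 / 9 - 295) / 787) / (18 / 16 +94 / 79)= -1667216 / 10362429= -0.16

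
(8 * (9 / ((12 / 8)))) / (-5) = -48 / 5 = -9.60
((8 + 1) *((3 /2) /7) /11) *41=1107 /154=7.19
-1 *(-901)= 901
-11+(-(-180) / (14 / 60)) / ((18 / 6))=1723 / 7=246.14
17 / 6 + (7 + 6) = 95 / 6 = 15.83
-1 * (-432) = 432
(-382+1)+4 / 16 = -380.75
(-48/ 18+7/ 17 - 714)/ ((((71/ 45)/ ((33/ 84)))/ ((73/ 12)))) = -146663935/ 135184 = -1084.92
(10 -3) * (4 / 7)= 4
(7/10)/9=7/90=0.08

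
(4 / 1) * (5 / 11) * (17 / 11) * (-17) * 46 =-265880 / 121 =-2197.36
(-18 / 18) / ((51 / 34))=-2 / 3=-0.67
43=43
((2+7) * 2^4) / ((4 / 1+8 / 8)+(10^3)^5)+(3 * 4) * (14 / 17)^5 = 4.55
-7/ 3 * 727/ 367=-5089/ 1101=-4.62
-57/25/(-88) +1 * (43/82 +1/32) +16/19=9759437/6855200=1.42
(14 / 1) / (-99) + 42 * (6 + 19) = 103936 / 99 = 1049.86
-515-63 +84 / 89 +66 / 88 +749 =61479 / 356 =172.69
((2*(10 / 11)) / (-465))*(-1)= 4 / 1023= 0.00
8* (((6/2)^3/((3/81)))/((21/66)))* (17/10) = 1090584/35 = 31159.54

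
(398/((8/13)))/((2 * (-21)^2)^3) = 2587/2744515872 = 0.00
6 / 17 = 0.35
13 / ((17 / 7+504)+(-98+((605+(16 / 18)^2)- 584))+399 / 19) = 7371 / 255841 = 0.03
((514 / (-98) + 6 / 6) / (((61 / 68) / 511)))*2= -2065024 / 427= -4836.12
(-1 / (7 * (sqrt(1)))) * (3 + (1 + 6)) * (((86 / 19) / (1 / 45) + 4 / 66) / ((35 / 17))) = -4343432 / 30723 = -141.37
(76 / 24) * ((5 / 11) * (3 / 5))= 19 / 22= 0.86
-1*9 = -9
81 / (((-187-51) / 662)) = -26811 / 119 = -225.30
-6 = -6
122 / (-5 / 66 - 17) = -8052 / 1127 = -7.14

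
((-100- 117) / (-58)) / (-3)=-217 / 174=-1.25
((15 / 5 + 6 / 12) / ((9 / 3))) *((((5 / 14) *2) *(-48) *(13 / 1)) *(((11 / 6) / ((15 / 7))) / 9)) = -4004 / 81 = -49.43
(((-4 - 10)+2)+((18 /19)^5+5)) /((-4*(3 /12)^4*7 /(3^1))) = 2965080000 /17332693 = 171.07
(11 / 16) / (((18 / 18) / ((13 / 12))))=143 / 192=0.74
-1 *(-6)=6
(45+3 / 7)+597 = 4497 / 7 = 642.43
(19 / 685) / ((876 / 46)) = 0.00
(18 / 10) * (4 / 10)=18 / 25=0.72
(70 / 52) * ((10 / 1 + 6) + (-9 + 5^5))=54810 / 13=4216.15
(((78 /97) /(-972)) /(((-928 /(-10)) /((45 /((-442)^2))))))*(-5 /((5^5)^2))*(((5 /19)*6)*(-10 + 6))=-1 /150600284250000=-0.00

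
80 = 80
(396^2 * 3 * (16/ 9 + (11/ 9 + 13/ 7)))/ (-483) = -5331744/ 1127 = -4730.92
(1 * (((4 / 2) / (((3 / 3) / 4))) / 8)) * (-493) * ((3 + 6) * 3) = -13311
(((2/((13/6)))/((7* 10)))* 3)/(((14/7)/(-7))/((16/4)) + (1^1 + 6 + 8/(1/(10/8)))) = 12/5135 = 0.00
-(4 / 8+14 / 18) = -23 / 18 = -1.28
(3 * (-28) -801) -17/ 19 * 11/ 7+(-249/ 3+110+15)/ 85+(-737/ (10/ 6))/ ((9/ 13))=-51708343/ 33915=-1524.65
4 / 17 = 0.24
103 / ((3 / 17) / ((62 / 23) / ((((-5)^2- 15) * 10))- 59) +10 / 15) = 155.20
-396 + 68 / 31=-393.81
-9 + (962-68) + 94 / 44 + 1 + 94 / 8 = 39595 / 44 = 899.89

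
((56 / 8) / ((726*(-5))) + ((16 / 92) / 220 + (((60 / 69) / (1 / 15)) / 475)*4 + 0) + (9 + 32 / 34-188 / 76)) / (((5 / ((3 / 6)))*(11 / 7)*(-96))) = -57206597 / 11390974848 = -0.01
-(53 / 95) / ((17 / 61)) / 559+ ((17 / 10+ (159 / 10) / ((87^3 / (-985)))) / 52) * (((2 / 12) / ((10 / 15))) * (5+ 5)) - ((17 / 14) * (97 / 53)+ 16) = -2668028535151541 / 147036360031470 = -18.15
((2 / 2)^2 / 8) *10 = 5 / 4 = 1.25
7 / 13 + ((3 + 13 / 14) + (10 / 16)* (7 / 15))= 10393 / 2184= 4.76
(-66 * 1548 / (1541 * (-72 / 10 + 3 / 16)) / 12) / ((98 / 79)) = 815280 / 1283653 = 0.64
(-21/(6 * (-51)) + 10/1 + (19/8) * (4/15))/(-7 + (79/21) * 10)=19103/54655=0.35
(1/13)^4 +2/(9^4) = 0.00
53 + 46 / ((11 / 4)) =767 / 11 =69.73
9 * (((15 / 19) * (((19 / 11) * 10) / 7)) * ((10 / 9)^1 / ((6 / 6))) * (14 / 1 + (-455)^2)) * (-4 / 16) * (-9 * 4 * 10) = 3992895000 / 11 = 362990454.55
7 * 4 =28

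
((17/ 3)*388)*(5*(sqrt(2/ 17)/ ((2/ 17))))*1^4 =16490*sqrt(34)/ 3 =32050.80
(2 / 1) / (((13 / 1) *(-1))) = -2 / 13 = -0.15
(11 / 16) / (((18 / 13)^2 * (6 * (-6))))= -1859 / 186624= -0.01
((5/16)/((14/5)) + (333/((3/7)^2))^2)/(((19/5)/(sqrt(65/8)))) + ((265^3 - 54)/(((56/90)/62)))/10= 3681405405 * sqrt(130)/17024 + 5192070309/28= 187896688.65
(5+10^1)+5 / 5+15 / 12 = 69 / 4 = 17.25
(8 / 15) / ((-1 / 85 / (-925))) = 125800 / 3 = 41933.33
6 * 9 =54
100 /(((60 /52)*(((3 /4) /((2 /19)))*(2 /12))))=72.98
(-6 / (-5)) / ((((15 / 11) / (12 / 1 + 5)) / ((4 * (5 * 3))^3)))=3231360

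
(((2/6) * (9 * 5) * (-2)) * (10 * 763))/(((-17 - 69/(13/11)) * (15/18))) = 25506/7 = 3643.71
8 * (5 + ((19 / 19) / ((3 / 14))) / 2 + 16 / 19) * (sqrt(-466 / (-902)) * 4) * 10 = 1880.40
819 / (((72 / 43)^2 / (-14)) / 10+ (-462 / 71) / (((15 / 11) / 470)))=-3763112535 / 10305049756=-0.37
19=19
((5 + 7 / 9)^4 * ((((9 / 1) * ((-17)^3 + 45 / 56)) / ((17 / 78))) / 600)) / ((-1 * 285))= 817091138552 / 618100875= 1321.94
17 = 17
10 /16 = 5 /8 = 0.62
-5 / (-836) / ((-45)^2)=1 / 338580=0.00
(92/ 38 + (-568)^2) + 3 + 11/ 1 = 6130168/ 19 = 322640.42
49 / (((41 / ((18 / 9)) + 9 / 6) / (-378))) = -9261 / 11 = -841.91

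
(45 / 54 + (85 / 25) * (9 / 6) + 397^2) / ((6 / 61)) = 72108832 / 45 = 1602418.49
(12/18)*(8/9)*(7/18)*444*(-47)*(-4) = 1558144/81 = 19236.35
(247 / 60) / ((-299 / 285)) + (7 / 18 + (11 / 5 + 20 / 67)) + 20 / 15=82331 / 277380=0.30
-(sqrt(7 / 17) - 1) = 1 - sqrt(119) / 17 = 0.36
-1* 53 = -53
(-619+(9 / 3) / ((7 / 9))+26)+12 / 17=-70024 / 119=-588.44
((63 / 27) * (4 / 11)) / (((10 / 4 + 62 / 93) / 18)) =1008 / 209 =4.82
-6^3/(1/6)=-1296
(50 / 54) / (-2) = -25 / 54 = -0.46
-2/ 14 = -1/ 7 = -0.14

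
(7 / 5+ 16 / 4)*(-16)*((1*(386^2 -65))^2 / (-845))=9581951272752 / 4225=2267917461.01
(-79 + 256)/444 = 59/148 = 0.40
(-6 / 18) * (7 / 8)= -7 / 24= -0.29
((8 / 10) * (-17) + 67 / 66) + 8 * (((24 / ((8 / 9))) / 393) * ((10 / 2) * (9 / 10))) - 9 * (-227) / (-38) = -26232391 / 410685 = -63.87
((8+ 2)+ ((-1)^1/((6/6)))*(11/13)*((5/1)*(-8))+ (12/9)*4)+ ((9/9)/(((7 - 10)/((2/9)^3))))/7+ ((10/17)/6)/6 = 332883865/6766578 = 49.20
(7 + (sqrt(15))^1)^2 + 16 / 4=14 * sqrt(15) + 68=122.22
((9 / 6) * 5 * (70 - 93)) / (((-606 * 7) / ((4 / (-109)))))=-115 / 77063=-0.00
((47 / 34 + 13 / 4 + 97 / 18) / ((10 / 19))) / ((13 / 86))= 5010661 / 39780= 125.96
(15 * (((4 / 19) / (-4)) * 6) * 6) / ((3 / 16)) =-151.58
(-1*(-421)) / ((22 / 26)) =5473 / 11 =497.55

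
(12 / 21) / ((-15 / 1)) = -4 / 105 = -0.04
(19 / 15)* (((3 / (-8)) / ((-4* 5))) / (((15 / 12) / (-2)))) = -19 / 500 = -0.04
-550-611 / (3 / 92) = -57862 / 3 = -19287.33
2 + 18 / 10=3.80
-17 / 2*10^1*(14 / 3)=-1190 / 3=-396.67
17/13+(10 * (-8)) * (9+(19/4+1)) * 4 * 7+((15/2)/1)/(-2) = -1718207/52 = -33042.44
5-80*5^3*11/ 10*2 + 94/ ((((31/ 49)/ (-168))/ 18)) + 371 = -14598888/ 31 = -470931.87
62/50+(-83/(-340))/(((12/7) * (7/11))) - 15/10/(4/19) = -115489/20400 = -5.66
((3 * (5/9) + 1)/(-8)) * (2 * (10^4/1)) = -20000/3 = -6666.67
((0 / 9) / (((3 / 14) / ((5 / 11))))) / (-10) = 0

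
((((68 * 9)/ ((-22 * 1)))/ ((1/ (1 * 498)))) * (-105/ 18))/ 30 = 29631/ 11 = 2693.73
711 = 711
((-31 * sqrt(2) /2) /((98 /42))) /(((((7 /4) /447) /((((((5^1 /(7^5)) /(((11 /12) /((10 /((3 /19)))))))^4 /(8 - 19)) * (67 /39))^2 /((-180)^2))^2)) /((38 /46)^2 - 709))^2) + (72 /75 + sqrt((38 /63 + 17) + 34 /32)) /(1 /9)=-4868359517610661515811801016558318373305527961155396980327430419097025773568000000000000000000000000000000000000000000000000000000000000 * sqrt(2) /67678376305397028454739060065704388711309629642283141065896334924044230853373927457993335128742390238462448506481954223747525144910708083872802660192479935586666957721441741158517596936584755235412073741 + 216 /25 + 3 * sqrt(131705) /28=47.52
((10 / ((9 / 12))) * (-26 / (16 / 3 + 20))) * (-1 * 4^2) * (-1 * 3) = -12480 / 19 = -656.84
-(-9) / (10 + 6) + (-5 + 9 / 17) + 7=841 / 272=3.09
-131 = -131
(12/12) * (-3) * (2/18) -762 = -2287/3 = -762.33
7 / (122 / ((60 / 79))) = 210 / 4819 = 0.04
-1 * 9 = -9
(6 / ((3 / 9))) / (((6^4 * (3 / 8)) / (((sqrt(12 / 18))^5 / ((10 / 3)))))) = 2 * sqrt(6) / 1215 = 0.00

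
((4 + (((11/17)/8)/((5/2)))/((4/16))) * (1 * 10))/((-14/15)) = -5265/119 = -44.24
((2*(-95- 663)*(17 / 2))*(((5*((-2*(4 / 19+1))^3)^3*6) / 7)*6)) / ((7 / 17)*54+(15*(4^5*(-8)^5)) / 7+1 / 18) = -654534501383332335329280 / 49698679665372104109607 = -13.17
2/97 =0.02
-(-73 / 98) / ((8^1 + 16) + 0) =0.03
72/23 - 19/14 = 571/322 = 1.77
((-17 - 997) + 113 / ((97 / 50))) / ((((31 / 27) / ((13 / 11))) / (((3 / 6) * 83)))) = -122766462 / 3007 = -40826.89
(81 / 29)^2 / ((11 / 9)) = 59049 / 9251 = 6.38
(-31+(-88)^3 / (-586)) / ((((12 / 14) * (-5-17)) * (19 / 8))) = -1547714 / 61237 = -25.27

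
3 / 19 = 0.16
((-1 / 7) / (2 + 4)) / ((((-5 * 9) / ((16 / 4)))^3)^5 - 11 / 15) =2684354560 / 659746364439030386633198573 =0.00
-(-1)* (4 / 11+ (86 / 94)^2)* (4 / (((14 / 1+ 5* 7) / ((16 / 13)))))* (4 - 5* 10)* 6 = -515347200 / 15478463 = -33.29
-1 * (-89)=89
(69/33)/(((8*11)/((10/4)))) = 115/1936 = 0.06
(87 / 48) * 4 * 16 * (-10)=-1160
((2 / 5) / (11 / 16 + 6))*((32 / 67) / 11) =1024 / 394295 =0.00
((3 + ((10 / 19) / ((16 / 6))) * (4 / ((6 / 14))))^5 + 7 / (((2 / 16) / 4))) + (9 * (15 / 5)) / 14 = 100103314385 / 34665386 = 2887.70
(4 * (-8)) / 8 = -4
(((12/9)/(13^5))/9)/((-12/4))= -4/30074733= -0.00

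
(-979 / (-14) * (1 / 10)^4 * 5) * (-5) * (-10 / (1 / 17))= 16643 / 560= 29.72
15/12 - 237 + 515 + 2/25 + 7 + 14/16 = 57441/200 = 287.20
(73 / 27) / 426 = 73 / 11502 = 0.01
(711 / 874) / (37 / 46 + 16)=711 / 14687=0.05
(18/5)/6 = 3/5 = 0.60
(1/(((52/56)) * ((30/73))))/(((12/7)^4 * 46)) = 1226911/186001920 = 0.01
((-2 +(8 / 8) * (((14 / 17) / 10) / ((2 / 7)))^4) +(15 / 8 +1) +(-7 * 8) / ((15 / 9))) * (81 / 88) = -2213445078369 / 73498480000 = -30.12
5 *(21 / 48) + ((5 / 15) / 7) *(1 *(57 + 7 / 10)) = 8291 / 1680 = 4.94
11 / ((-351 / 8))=-88 / 351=-0.25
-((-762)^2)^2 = -337147454736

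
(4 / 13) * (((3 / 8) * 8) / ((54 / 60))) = 40 / 39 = 1.03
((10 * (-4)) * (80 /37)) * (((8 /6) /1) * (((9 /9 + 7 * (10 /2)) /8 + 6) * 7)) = -313600 /37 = -8475.68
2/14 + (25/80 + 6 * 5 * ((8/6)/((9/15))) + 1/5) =113101/1680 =67.32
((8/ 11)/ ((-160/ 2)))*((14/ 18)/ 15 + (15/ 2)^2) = -30403/ 59400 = -0.51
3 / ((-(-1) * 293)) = 3 / 293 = 0.01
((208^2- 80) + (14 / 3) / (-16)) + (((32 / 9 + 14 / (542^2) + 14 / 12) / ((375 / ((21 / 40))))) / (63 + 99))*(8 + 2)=2311990515432293 / 53538489000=43183.71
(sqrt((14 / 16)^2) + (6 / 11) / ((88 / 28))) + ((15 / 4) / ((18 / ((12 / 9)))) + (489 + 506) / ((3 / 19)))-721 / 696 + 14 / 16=1592397919 / 252648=6302.83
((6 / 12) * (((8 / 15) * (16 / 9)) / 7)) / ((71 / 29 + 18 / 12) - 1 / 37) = 137344 / 7952175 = 0.02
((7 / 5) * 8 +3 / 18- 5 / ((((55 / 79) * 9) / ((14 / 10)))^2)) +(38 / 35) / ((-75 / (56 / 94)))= 1279266011 / 115161750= 11.11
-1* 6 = -6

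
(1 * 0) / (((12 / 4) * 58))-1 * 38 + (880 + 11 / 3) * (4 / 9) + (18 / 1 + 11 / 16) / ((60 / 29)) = 3142999 / 8640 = 363.77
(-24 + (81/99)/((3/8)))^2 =57600/121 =476.03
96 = 96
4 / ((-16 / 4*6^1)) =-1 / 6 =-0.17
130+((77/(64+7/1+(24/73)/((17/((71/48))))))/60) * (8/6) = 130.02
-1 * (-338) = 338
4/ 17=0.24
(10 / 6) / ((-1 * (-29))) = 5 / 87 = 0.06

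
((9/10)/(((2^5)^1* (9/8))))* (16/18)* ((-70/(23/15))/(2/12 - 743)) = 140/102511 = 0.00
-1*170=-170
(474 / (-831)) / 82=-79 / 11357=-0.01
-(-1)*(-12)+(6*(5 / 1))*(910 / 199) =24912 / 199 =125.19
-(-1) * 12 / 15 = 4 / 5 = 0.80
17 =17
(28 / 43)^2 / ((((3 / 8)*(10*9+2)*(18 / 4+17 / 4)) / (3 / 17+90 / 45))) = 33152 / 10844385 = 0.00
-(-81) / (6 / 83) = 1120.50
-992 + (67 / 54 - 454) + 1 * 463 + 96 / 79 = -4183001 / 4266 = -980.54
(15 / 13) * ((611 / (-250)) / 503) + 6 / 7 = 0.85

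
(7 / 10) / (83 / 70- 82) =-49 / 5657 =-0.01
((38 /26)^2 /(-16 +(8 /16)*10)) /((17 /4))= -1444 /31603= -0.05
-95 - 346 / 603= -95.57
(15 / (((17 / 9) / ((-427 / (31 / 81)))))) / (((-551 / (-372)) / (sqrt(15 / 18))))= -9338490 * sqrt(30) / 9367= -5460.55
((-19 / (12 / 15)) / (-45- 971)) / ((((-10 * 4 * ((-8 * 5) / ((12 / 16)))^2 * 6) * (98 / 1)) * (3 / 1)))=-19 / 163132211200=-0.00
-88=-88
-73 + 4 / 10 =-363 / 5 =-72.60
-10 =-10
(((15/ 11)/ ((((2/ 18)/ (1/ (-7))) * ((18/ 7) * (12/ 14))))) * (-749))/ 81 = 7.36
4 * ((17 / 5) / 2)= 34 / 5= 6.80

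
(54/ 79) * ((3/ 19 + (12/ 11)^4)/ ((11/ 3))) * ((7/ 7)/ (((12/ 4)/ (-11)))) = -23646978/ 21976141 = -1.08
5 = 5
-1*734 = -734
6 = 6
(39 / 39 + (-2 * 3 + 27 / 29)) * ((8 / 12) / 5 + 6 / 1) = -10856 / 435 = -24.96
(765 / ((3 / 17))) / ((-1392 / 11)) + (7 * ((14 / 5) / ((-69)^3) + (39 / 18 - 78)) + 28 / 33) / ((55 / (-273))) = 399061923137567 / 153698410800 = 2596.40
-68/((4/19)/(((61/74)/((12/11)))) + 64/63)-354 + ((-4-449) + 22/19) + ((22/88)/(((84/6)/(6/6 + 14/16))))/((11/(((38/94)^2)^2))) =-12742501060046714329/14844952421617472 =-858.37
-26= -26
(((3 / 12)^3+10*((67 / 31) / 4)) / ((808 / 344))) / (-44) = -462293 / 8816896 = -0.05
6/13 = 0.46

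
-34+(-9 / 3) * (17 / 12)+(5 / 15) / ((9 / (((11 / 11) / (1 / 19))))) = -4055 / 108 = -37.55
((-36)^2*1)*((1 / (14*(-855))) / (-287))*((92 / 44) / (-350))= -828 / 367395875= -0.00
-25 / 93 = -0.27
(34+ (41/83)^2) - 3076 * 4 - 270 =-86386379/6889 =-12539.76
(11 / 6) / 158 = 11 / 948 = 0.01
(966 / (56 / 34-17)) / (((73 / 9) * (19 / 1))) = -16422 / 40223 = -0.41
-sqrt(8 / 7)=-2 * sqrt(14) / 7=-1.07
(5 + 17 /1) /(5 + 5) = 11 /5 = 2.20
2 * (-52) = -104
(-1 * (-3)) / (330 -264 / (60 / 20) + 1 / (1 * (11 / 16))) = 33 / 2678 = 0.01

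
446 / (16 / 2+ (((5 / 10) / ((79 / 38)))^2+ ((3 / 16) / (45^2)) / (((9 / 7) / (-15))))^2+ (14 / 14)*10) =729446148625190400 / 29444800409224849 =24.77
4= 4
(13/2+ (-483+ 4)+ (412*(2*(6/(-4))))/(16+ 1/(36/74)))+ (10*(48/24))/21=-540.00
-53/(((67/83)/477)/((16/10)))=-16786584/335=-50109.21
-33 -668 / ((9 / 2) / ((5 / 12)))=-2561 / 27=-94.85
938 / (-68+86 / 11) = -5159 / 331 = -15.59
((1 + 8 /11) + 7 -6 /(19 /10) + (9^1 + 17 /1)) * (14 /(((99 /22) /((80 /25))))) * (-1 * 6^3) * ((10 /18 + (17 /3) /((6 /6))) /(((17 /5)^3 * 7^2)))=-675635200 /3080451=-219.33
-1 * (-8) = 8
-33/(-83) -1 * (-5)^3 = 10408/83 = 125.40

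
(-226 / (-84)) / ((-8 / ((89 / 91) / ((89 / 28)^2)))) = -113 / 3471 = -0.03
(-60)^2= 3600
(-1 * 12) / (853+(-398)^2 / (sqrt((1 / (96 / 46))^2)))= -276 / 7623011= -0.00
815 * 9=7335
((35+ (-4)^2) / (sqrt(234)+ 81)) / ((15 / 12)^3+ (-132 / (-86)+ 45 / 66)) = 13894848 / 88738987-514624*sqrt(26) / 88738987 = 0.13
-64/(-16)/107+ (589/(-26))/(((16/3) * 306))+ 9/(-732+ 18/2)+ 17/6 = 3112311521/1094193984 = 2.84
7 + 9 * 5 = 52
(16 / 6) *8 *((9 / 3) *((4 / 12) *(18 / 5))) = 384 / 5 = 76.80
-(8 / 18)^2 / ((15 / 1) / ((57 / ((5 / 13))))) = -1.95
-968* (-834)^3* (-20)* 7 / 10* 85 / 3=-222740513170560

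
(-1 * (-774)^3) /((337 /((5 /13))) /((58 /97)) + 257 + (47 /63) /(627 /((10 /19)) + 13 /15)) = 20198931655578480 /75029467991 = 269213.31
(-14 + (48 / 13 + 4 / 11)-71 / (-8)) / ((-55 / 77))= 8561 / 5720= 1.50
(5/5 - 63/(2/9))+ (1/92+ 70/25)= -128657/460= -279.69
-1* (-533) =533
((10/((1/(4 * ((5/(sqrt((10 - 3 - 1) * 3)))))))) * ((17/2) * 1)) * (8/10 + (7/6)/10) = 4675 * sqrt(2)/18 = 367.30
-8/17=-0.47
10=10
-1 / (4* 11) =-1 / 44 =-0.02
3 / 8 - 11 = -85 / 8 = -10.62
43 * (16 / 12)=172 / 3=57.33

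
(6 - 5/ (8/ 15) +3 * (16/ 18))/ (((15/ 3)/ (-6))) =17/ 20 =0.85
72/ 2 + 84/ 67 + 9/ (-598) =1492005/ 40066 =37.24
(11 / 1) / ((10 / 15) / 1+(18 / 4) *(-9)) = -66 / 239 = -0.28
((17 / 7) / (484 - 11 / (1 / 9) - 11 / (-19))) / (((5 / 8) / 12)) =5168 / 42735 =0.12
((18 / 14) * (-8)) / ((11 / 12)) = -864 / 77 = -11.22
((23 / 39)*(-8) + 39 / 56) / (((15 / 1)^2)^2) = -8783 / 110565000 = -0.00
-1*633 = -633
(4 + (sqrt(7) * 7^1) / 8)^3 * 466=5569865 * sqrt(7) / 256 + 478349 / 8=117357.99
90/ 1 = 90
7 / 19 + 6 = 121 / 19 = 6.37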